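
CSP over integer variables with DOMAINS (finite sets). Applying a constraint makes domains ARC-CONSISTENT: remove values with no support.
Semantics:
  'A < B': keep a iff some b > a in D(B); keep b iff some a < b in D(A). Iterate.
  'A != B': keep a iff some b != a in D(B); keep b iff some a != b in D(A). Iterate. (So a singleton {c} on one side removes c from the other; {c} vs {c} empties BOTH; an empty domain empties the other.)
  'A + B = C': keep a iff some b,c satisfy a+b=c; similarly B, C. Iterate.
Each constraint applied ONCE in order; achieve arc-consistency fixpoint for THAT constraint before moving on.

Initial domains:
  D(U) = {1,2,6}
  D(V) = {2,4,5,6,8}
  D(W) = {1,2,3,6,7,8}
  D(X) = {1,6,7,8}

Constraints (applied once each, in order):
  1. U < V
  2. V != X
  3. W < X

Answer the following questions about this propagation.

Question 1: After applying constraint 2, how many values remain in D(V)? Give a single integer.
Answer: 5

Derivation:
Constraint 1 (U < V) on D(U)={1,2,6} D(V)={2,4,5,6,8}: no change
Constraint 2 (V != X) on D(V)={2,4,5,6,8} D(X)={1,6,7,8}: no change
So after constraint 2: D(V)={2,4,5,6,8}, size = 5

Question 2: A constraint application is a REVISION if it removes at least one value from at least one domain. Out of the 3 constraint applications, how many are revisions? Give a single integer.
Answer: 1

Derivation:
Constraint 1 (U < V) on D(U)={1,2,6} D(V)={2,4,5,6,8}: no change => not a revision
Constraint 2 (V != X) on D(V)={2,4,5,6,8} D(X)={1,6,7,8}: no change => not a revision
Constraint 3 (W < X) on D(W)={1,2,3,6,7,8} D(X)={1,6,7,8}: W {1,2,3,6,7,8}->{1,2,3,6,7}; X {1,6,7,8}->{6,7,8} => REVISION
Total revisions = 1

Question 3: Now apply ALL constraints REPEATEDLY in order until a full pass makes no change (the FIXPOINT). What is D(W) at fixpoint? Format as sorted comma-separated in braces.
Answer: {1,2,3,6,7}

Derivation:
pass 0 (initial): D(W)={1,2,3,6,7,8}
pass 1: W {1,2,3,6,7,8}->{1,2,3,6,7}; X {1,6,7,8}->{6,7,8}
pass 2: no change
Fixpoint after 2 passes: D(W) = {1,2,3,6,7}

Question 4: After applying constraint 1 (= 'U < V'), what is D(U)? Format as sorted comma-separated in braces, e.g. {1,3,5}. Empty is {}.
Constraint 1 (U < V) on D(U)={1,2,6} D(V)={2,4,5,6,8}: no change
So after constraint 1: D(U) = {1,2,6}

Answer: {1,2,6}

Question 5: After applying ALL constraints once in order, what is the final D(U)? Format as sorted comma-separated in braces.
Answer: {1,2,6}

Derivation:
Constraint 1 (U < V) on D(U)={1,2,6} D(V)={2,4,5,6,8}: no change
Constraint 2 (V != X) on D(V)={2,4,5,6,8} D(X)={1,6,7,8}: no change
Constraint 3 (W < X) on D(W)={1,2,3,6,7,8} D(X)={1,6,7,8}: W {1,2,3,6,7,8}->{1,2,3,6,7}; X {1,6,7,8}->{6,7,8}
So after all 3 constraints: D(U) = {1,2,6}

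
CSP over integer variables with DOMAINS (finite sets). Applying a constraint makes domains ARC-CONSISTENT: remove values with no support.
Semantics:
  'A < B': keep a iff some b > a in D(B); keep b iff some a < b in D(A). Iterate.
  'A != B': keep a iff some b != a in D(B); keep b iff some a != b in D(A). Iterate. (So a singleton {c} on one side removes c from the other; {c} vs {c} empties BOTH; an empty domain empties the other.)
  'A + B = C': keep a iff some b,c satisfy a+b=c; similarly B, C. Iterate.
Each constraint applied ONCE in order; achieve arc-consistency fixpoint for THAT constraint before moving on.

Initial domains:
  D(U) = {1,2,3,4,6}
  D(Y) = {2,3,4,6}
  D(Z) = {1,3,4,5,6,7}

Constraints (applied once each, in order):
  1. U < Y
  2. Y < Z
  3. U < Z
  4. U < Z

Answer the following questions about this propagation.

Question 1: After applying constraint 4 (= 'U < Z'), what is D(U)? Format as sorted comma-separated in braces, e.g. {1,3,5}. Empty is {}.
Constraint 1 (U < Y) on D(U)={1,2,3,4,6} D(Y)={2,3,4,6}: U {1,2,3,4,6}->{1,2,3,4}
Constraint 2 (Y < Z) on D(Y)={2,3,4,6} D(Z)={1,3,4,5,6,7}: Z {1,3,4,5,6,7}->{3,4,5,6,7}
Constraint 3 (U < Z) on D(U)={1,2,3,4} D(Z)={3,4,5,6,7}: no change
Constraint 4 (U < Z) on D(U)={1,2,3,4} D(Z)={3,4,5,6,7}: no change
So after constraint 4: D(U) = {1,2,3,4}

Answer: {1,2,3,4}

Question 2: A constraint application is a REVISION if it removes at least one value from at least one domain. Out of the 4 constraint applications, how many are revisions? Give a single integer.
Answer: 2

Derivation:
Constraint 1 (U < Y) on D(U)={1,2,3,4,6} D(Y)={2,3,4,6}: U {1,2,3,4,6}->{1,2,3,4} => REVISION
Constraint 2 (Y < Z) on D(Y)={2,3,4,6} D(Z)={1,3,4,5,6,7}: Z {1,3,4,5,6,7}->{3,4,5,6,7} => REVISION
Constraint 3 (U < Z) on D(U)={1,2,3,4} D(Z)={3,4,5,6,7}: no change => not a revision
Constraint 4 (U < Z) on D(U)={1,2,3,4} D(Z)={3,4,5,6,7}: no change => not a revision
Total revisions = 2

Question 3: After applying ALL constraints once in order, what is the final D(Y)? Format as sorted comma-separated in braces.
Constraint 1 (U < Y) on D(U)={1,2,3,4,6} D(Y)={2,3,4,6}: U {1,2,3,4,6}->{1,2,3,4}
Constraint 2 (Y < Z) on D(Y)={2,3,4,6} D(Z)={1,3,4,5,6,7}: Z {1,3,4,5,6,7}->{3,4,5,6,7}
Constraint 3 (U < Z) on D(U)={1,2,3,4} D(Z)={3,4,5,6,7}: no change
Constraint 4 (U < Z) on D(U)={1,2,3,4} D(Z)={3,4,5,6,7}: no change
So after all 4 constraints: D(Y) = {2,3,4,6}

Answer: {2,3,4,6}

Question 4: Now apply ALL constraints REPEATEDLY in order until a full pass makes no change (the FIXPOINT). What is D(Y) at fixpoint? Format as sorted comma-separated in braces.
Answer: {2,3,4,6}

Derivation:
pass 0 (initial): D(Y)={2,3,4,6}
pass 1: U {1,2,3,4,6}->{1,2,3,4}; Z {1,3,4,5,6,7}->{3,4,5,6,7}
pass 2: no change
Fixpoint after 2 passes: D(Y) = {2,3,4,6}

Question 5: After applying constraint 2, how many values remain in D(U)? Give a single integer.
Constraint 1 (U < Y) on D(U)={1,2,3,4,6} D(Y)={2,3,4,6}: U {1,2,3,4,6}->{1,2,3,4}
Constraint 2 (Y < Z) on D(Y)={2,3,4,6} D(Z)={1,3,4,5,6,7}: Z {1,3,4,5,6,7}->{3,4,5,6,7}
So after constraint 2: D(U)={1,2,3,4}, size = 4

Answer: 4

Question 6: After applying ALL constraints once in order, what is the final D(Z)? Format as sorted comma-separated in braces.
Answer: {3,4,5,6,7}

Derivation:
Constraint 1 (U < Y) on D(U)={1,2,3,4,6} D(Y)={2,3,4,6}: U {1,2,3,4,6}->{1,2,3,4}
Constraint 2 (Y < Z) on D(Y)={2,3,4,6} D(Z)={1,3,4,5,6,7}: Z {1,3,4,5,6,7}->{3,4,5,6,7}
Constraint 3 (U < Z) on D(U)={1,2,3,4} D(Z)={3,4,5,6,7}: no change
Constraint 4 (U < Z) on D(U)={1,2,3,4} D(Z)={3,4,5,6,7}: no change
So after all 4 constraints: D(Z) = {3,4,5,6,7}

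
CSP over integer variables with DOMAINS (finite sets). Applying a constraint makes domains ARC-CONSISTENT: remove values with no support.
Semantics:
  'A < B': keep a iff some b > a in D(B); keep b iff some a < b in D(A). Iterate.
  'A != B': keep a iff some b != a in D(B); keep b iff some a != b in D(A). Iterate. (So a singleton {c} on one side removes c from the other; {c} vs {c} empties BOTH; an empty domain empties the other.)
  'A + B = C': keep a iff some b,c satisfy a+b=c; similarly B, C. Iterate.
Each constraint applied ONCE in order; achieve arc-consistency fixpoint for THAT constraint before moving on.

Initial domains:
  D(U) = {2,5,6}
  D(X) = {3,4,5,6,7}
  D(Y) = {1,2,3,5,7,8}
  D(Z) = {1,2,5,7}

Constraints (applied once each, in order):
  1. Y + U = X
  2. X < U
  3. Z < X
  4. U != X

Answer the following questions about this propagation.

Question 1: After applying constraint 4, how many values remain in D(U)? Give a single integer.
Answer: 2

Derivation:
Constraint 1 (Y + U = X) on D(Y)={1,2,3,5,7,8} D(U)={2,5,6} D(X)={3,4,5,6,7}: Y {1,2,3,5,7,8}->{1,2,3,5}
Constraint 2 (X < U) on D(X)={3,4,5,6,7} D(U)={2,5,6}: X {3,4,5,6,7}->{3,4,5}; U {2,5,6}->{5,6}
Constraint 3 (Z < X) on D(Z)={1,2,5,7} D(X)={3,4,5}: Z {1,2,5,7}->{1,2}
Constraint 4 (U != X) on D(U)={5,6} D(X)={3,4,5}: no change
So after constraint 4: D(U)={5,6}, size = 2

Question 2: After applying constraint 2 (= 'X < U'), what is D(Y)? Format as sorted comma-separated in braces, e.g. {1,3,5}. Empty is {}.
Answer: {1,2,3,5}

Derivation:
Constraint 1 (Y + U = X) on D(Y)={1,2,3,5,7,8} D(U)={2,5,6} D(X)={3,4,5,6,7}: Y {1,2,3,5,7,8}->{1,2,3,5}
Constraint 2 (X < U) on D(X)={3,4,5,6,7} D(U)={2,5,6}: X {3,4,5,6,7}->{3,4,5}; U {2,5,6}->{5,6}
So after constraint 2: D(Y) = {1,2,3,5}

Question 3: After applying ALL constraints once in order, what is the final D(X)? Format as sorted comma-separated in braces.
Answer: {3,4,5}

Derivation:
Constraint 1 (Y + U = X) on D(Y)={1,2,3,5,7,8} D(U)={2,5,6} D(X)={3,4,5,6,7}: Y {1,2,3,5,7,8}->{1,2,3,5}
Constraint 2 (X < U) on D(X)={3,4,5,6,7} D(U)={2,5,6}: X {3,4,5,6,7}->{3,4,5}; U {2,5,6}->{5,6}
Constraint 3 (Z < X) on D(Z)={1,2,5,7} D(X)={3,4,5}: Z {1,2,5,7}->{1,2}
Constraint 4 (U != X) on D(U)={5,6} D(X)={3,4,5}: no change
So after all 4 constraints: D(X) = {3,4,5}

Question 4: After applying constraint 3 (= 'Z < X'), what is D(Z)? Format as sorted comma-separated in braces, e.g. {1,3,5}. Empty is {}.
Constraint 1 (Y + U = X) on D(Y)={1,2,3,5,7,8} D(U)={2,5,6} D(X)={3,4,5,6,7}: Y {1,2,3,5,7,8}->{1,2,3,5}
Constraint 2 (X < U) on D(X)={3,4,5,6,7} D(U)={2,5,6}: X {3,4,5,6,7}->{3,4,5}; U {2,5,6}->{5,6}
Constraint 3 (Z < X) on D(Z)={1,2,5,7} D(X)={3,4,5}: Z {1,2,5,7}->{1,2}
So after constraint 3: D(Z) = {1,2}

Answer: {1,2}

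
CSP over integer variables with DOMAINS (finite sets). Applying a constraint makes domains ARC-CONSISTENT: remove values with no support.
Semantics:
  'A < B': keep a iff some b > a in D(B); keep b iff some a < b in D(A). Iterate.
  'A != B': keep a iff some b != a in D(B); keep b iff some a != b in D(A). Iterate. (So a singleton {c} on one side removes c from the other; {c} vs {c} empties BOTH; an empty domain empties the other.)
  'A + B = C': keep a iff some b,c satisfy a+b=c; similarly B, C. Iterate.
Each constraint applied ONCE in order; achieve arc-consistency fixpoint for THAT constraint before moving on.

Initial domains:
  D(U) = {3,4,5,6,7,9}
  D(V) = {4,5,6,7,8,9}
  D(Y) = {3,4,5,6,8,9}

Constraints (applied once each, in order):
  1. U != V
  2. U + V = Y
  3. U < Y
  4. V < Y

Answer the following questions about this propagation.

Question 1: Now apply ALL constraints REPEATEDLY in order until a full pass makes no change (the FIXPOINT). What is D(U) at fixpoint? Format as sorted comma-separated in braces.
Answer: {3,4,5}

Derivation:
pass 0 (initial): D(U)={3,4,5,6,7,9}
pass 1: U {3,4,5,6,7,9}->{3,4,5}; V {4,5,6,7,8,9}->{4,5,6}; Y {3,4,5,6,8,9}->{8,9}
pass 2: no change
Fixpoint after 2 passes: D(U) = {3,4,5}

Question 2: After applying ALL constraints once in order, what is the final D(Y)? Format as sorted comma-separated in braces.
Answer: {8,9}

Derivation:
Constraint 1 (U != V) on D(U)={3,4,5,6,7,9} D(V)={4,5,6,7,8,9}: no change
Constraint 2 (U + V = Y) on D(U)={3,4,5,6,7,9} D(V)={4,5,6,7,8,9} D(Y)={3,4,5,6,8,9}: U {3,4,5,6,7,9}->{3,4,5}; V {4,5,6,7,8,9}->{4,5,6}; Y {3,4,5,6,8,9}->{8,9}
Constraint 3 (U < Y) on D(U)={3,4,5} D(Y)={8,9}: no change
Constraint 4 (V < Y) on D(V)={4,5,6} D(Y)={8,9}: no change
So after all 4 constraints: D(Y) = {8,9}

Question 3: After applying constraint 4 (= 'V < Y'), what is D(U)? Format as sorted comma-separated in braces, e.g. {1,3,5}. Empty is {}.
Constraint 1 (U != V) on D(U)={3,4,5,6,7,9} D(V)={4,5,6,7,8,9}: no change
Constraint 2 (U + V = Y) on D(U)={3,4,5,6,7,9} D(V)={4,5,6,7,8,9} D(Y)={3,4,5,6,8,9}: U {3,4,5,6,7,9}->{3,4,5}; V {4,5,6,7,8,9}->{4,5,6}; Y {3,4,5,6,8,9}->{8,9}
Constraint 3 (U < Y) on D(U)={3,4,5} D(Y)={8,9}: no change
Constraint 4 (V < Y) on D(V)={4,5,6} D(Y)={8,9}: no change
So after constraint 4: D(U) = {3,4,5}

Answer: {3,4,5}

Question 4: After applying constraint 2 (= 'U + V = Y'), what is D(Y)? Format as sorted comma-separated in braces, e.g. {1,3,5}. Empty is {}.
Answer: {8,9}

Derivation:
Constraint 1 (U != V) on D(U)={3,4,5,6,7,9} D(V)={4,5,6,7,8,9}: no change
Constraint 2 (U + V = Y) on D(U)={3,4,5,6,7,9} D(V)={4,5,6,7,8,9} D(Y)={3,4,5,6,8,9}: U {3,4,5,6,7,9}->{3,4,5}; V {4,5,6,7,8,9}->{4,5,6}; Y {3,4,5,6,8,9}->{8,9}
So after constraint 2: D(Y) = {8,9}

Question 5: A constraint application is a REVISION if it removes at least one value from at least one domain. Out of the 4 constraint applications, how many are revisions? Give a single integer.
Constraint 1 (U != V) on D(U)={3,4,5,6,7,9} D(V)={4,5,6,7,8,9}: no change => not a revision
Constraint 2 (U + V = Y) on D(U)={3,4,5,6,7,9} D(V)={4,5,6,7,8,9} D(Y)={3,4,5,6,8,9}: U {3,4,5,6,7,9}->{3,4,5}; V {4,5,6,7,8,9}->{4,5,6}; Y {3,4,5,6,8,9}->{8,9} => REVISION
Constraint 3 (U < Y) on D(U)={3,4,5} D(Y)={8,9}: no change => not a revision
Constraint 4 (V < Y) on D(V)={4,5,6} D(Y)={8,9}: no change => not a revision
Total revisions = 1

Answer: 1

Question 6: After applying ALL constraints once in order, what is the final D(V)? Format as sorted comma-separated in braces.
Answer: {4,5,6}

Derivation:
Constraint 1 (U != V) on D(U)={3,4,5,6,7,9} D(V)={4,5,6,7,8,9}: no change
Constraint 2 (U + V = Y) on D(U)={3,4,5,6,7,9} D(V)={4,5,6,7,8,9} D(Y)={3,4,5,6,8,9}: U {3,4,5,6,7,9}->{3,4,5}; V {4,5,6,7,8,9}->{4,5,6}; Y {3,4,5,6,8,9}->{8,9}
Constraint 3 (U < Y) on D(U)={3,4,5} D(Y)={8,9}: no change
Constraint 4 (V < Y) on D(V)={4,5,6} D(Y)={8,9}: no change
So after all 4 constraints: D(V) = {4,5,6}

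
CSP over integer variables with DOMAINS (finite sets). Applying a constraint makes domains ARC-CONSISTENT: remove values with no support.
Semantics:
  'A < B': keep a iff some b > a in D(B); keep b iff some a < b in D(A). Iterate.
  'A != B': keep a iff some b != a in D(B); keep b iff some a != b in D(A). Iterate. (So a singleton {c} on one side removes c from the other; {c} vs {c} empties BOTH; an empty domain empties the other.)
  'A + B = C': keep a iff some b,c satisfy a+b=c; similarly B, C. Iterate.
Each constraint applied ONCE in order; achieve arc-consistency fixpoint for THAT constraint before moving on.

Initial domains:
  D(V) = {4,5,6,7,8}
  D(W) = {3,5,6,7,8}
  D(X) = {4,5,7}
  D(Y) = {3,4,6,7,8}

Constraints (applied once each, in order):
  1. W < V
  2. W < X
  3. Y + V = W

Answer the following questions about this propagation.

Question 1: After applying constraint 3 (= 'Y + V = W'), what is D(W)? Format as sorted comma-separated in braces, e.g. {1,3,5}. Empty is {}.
Constraint 1 (W < V) on D(W)={3,5,6,7,8} D(V)={4,5,6,7,8}: W {3,5,6,7,8}->{3,5,6,7}
Constraint 2 (W < X) on D(W)={3,5,6,7} D(X)={4,5,7}: W {3,5,6,7}->{3,5,6}
Constraint 3 (Y + V = W) on D(Y)={3,4,6,7,8} D(V)={4,5,6,7,8} D(W)={3,5,6}: Y {3,4,6,7,8}->{}; V {4,5,6,7,8}->{}; W {3,5,6}->{}
So after constraint 3: D(W) = {}

Answer: {}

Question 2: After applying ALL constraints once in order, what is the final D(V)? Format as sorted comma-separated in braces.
Constraint 1 (W < V) on D(W)={3,5,6,7,8} D(V)={4,5,6,7,8}: W {3,5,6,7,8}->{3,5,6,7}
Constraint 2 (W < X) on D(W)={3,5,6,7} D(X)={4,5,7}: W {3,5,6,7}->{3,5,6}
Constraint 3 (Y + V = W) on D(Y)={3,4,6,7,8} D(V)={4,5,6,7,8} D(W)={3,5,6}: Y {3,4,6,7,8}->{}; V {4,5,6,7,8}->{}; W {3,5,6}->{}
So after all 3 constraints: D(V) = {}

Answer: {}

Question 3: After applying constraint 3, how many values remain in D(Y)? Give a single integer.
Constraint 1 (W < V) on D(W)={3,5,6,7,8} D(V)={4,5,6,7,8}: W {3,5,6,7,8}->{3,5,6,7}
Constraint 2 (W < X) on D(W)={3,5,6,7} D(X)={4,5,7}: W {3,5,6,7}->{3,5,6}
Constraint 3 (Y + V = W) on D(Y)={3,4,6,7,8} D(V)={4,5,6,7,8} D(W)={3,5,6}: Y {3,4,6,7,8}->{}; V {4,5,6,7,8}->{}; W {3,5,6}->{}
So after constraint 3: D(Y)={}, size = 0

Answer: 0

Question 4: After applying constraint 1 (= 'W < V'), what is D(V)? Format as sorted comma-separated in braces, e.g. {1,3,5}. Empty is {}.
Answer: {4,5,6,7,8}

Derivation:
Constraint 1 (W < V) on D(W)={3,5,6,7,8} D(V)={4,5,6,7,8}: W {3,5,6,7,8}->{3,5,6,7}
So after constraint 1: D(V) = {4,5,6,7,8}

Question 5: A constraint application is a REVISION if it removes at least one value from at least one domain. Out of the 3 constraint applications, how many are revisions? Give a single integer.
Constraint 1 (W < V) on D(W)={3,5,6,7,8} D(V)={4,5,6,7,8}: W {3,5,6,7,8}->{3,5,6,7} => REVISION
Constraint 2 (W < X) on D(W)={3,5,6,7} D(X)={4,5,7}: W {3,5,6,7}->{3,5,6} => REVISION
Constraint 3 (Y + V = W) on D(Y)={3,4,6,7,8} D(V)={4,5,6,7,8} D(W)={3,5,6}: Y {3,4,6,7,8}->{}; V {4,5,6,7,8}->{}; W {3,5,6}->{} => REVISION
Total revisions = 3

Answer: 3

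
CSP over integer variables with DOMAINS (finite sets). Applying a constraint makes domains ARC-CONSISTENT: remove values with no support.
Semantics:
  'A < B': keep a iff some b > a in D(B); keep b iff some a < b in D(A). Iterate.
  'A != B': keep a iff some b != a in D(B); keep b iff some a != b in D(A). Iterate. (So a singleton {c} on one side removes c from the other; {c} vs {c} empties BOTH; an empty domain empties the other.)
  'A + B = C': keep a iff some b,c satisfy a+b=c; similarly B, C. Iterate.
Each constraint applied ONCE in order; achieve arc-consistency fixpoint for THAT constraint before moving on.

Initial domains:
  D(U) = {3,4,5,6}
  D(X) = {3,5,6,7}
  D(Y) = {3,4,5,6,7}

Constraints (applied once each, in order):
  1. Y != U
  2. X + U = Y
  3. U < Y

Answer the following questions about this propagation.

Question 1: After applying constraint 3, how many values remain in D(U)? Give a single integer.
Answer: 2

Derivation:
Constraint 1 (Y != U) on D(Y)={3,4,5,6,7} D(U)={3,4,5,6}: no change
Constraint 2 (X + U = Y) on D(X)={3,5,6,7} D(U)={3,4,5,6} D(Y)={3,4,5,6,7}: X {3,5,6,7}->{3}; U {3,4,5,6}->{3,4}; Y {3,4,5,6,7}->{6,7}
Constraint 3 (U < Y) on D(U)={3,4} D(Y)={6,7}: no change
So after constraint 3: D(U)={3,4}, size = 2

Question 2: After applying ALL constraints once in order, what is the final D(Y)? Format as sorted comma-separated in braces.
Constraint 1 (Y != U) on D(Y)={3,4,5,6,7} D(U)={3,4,5,6}: no change
Constraint 2 (X + U = Y) on D(X)={3,5,6,7} D(U)={3,4,5,6} D(Y)={3,4,5,6,7}: X {3,5,6,7}->{3}; U {3,4,5,6}->{3,4}; Y {3,4,5,6,7}->{6,7}
Constraint 3 (U < Y) on D(U)={3,4} D(Y)={6,7}: no change
So after all 3 constraints: D(Y) = {6,7}

Answer: {6,7}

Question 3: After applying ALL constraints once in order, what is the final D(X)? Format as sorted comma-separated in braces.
Answer: {3}

Derivation:
Constraint 1 (Y != U) on D(Y)={3,4,5,6,7} D(U)={3,4,5,6}: no change
Constraint 2 (X + U = Y) on D(X)={3,5,6,7} D(U)={3,4,5,6} D(Y)={3,4,5,6,7}: X {3,5,6,7}->{3}; U {3,4,5,6}->{3,4}; Y {3,4,5,6,7}->{6,7}
Constraint 3 (U < Y) on D(U)={3,4} D(Y)={6,7}: no change
So after all 3 constraints: D(X) = {3}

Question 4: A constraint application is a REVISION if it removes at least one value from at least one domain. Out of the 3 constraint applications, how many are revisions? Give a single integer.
Constraint 1 (Y != U) on D(Y)={3,4,5,6,7} D(U)={3,4,5,6}: no change => not a revision
Constraint 2 (X + U = Y) on D(X)={3,5,6,7} D(U)={3,4,5,6} D(Y)={3,4,5,6,7}: X {3,5,6,7}->{3}; U {3,4,5,6}->{3,4}; Y {3,4,5,6,7}->{6,7} => REVISION
Constraint 3 (U < Y) on D(U)={3,4} D(Y)={6,7}: no change => not a revision
Total revisions = 1

Answer: 1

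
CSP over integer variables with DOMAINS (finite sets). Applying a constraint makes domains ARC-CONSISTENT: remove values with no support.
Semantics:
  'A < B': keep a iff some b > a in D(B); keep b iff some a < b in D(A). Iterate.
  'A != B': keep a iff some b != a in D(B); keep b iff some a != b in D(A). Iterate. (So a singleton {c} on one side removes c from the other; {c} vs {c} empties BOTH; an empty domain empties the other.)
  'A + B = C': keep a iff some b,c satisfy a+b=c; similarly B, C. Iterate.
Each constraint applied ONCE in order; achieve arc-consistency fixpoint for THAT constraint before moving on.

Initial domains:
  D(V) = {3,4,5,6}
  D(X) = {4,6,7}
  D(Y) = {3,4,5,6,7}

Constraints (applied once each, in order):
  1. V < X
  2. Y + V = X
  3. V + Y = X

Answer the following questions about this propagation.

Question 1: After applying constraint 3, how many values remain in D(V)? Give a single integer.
Answer: 2

Derivation:
Constraint 1 (V < X) on D(V)={3,4,5,6} D(X)={4,6,7}: no change
Constraint 2 (Y + V = X) on D(Y)={3,4,5,6,7} D(V)={3,4,5,6} D(X)={4,6,7}: Y {3,4,5,6,7}->{3,4}; V {3,4,5,6}->{3,4}; X {4,6,7}->{6,7}
Constraint 3 (V + Y = X) on D(V)={3,4} D(Y)={3,4} D(X)={6,7}: no change
So after constraint 3: D(V)={3,4}, size = 2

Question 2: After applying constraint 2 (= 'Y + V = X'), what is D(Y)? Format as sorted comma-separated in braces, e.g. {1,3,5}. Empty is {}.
Answer: {3,4}

Derivation:
Constraint 1 (V < X) on D(V)={3,4,5,6} D(X)={4,6,7}: no change
Constraint 2 (Y + V = X) on D(Y)={3,4,5,6,7} D(V)={3,4,5,6} D(X)={4,6,7}: Y {3,4,5,6,7}->{3,4}; V {3,4,5,6}->{3,4}; X {4,6,7}->{6,7}
So after constraint 2: D(Y) = {3,4}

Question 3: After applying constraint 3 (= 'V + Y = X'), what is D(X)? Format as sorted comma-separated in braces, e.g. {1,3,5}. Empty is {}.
Answer: {6,7}

Derivation:
Constraint 1 (V < X) on D(V)={3,4,5,6} D(X)={4,6,7}: no change
Constraint 2 (Y + V = X) on D(Y)={3,4,5,6,7} D(V)={3,4,5,6} D(X)={4,6,7}: Y {3,4,5,6,7}->{3,4}; V {3,4,5,6}->{3,4}; X {4,6,7}->{6,7}
Constraint 3 (V + Y = X) on D(V)={3,4} D(Y)={3,4} D(X)={6,7}: no change
So after constraint 3: D(X) = {6,7}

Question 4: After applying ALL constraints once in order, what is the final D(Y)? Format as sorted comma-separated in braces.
Constraint 1 (V < X) on D(V)={3,4,5,6} D(X)={4,6,7}: no change
Constraint 2 (Y + V = X) on D(Y)={3,4,5,6,7} D(V)={3,4,5,6} D(X)={4,6,7}: Y {3,4,5,6,7}->{3,4}; V {3,4,5,6}->{3,4}; X {4,6,7}->{6,7}
Constraint 3 (V + Y = X) on D(V)={3,4} D(Y)={3,4} D(X)={6,7}: no change
So after all 3 constraints: D(Y) = {3,4}

Answer: {3,4}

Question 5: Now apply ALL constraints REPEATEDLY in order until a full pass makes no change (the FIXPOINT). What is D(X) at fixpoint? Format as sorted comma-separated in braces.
pass 0 (initial): D(X)={4,6,7}
pass 1: V {3,4,5,6}->{3,4}; X {4,6,7}->{6,7}; Y {3,4,5,6,7}->{3,4}
pass 2: no change
Fixpoint after 2 passes: D(X) = {6,7}

Answer: {6,7}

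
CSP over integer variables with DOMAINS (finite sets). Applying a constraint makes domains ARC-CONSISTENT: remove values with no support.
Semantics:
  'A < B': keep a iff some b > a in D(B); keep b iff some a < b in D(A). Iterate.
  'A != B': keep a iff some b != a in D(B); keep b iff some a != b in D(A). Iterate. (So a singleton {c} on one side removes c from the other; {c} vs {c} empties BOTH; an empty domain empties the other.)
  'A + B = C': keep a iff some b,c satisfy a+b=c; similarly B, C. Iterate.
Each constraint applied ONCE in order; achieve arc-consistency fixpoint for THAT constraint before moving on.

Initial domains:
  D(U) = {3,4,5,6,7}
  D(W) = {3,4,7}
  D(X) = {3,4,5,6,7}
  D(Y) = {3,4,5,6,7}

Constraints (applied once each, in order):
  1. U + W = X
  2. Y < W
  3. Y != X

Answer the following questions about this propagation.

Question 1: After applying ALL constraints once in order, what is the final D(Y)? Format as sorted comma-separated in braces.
Answer: {3}

Derivation:
Constraint 1 (U + W = X) on D(U)={3,4,5,6,7} D(W)={3,4,7} D(X)={3,4,5,6,7}: U {3,4,5,6,7}->{3,4}; W {3,4,7}->{3,4}; X {3,4,5,6,7}->{6,7}
Constraint 2 (Y < W) on D(Y)={3,4,5,6,7} D(W)={3,4}: Y {3,4,5,6,7}->{3}; W {3,4}->{4}
Constraint 3 (Y != X) on D(Y)={3} D(X)={6,7}: no change
So after all 3 constraints: D(Y) = {3}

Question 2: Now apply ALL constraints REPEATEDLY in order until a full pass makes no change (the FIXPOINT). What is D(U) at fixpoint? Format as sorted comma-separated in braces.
pass 0 (initial): D(U)={3,4,5,6,7}
pass 1: U {3,4,5,6,7}->{3,4}; W {3,4,7}->{4}; X {3,4,5,6,7}->{6,7}; Y {3,4,5,6,7}->{3}
pass 2: U {3,4}->{3}; X {6,7}->{7}
pass 3: no change
Fixpoint after 3 passes: D(U) = {3}

Answer: {3}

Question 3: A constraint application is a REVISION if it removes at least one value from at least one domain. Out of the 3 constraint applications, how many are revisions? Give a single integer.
Constraint 1 (U + W = X) on D(U)={3,4,5,6,7} D(W)={3,4,7} D(X)={3,4,5,6,7}: U {3,4,5,6,7}->{3,4}; W {3,4,7}->{3,4}; X {3,4,5,6,7}->{6,7} => REVISION
Constraint 2 (Y < W) on D(Y)={3,4,5,6,7} D(W)={3,4}: Y {3,4,5,6,7}->{3}; W {3,4}->{4} => REVISION
Constraint 3 (Y != X) on D(Y)={3} D(X)={6,7}: no change => not a revision
Total revisions = 2

Answer: 2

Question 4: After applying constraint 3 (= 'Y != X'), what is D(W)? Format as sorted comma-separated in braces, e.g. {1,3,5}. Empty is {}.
Answer: {4}

Derivation:
Constraint 1 (U + W = X) on D(U)={3,4,5,6,7} D(W)={3,4,7} D(X)={3,4,5,6,7}: U {3,4,5,6,7}->{3,4}; W {3,4,7}->{3,4}; X {3,4,5,6,7}->{6,7}
Constraint 2 (Y < W) on D(Y)={3,4,5,6,7} D(W)={3,4}: Y {3,4,5,6,7}->{3}; W {3,4}->{4}
Constraint 3 (Y != X) on D(Y)={3} D(X)={6,7}: no change
So after constraint 3: D(W) = {4}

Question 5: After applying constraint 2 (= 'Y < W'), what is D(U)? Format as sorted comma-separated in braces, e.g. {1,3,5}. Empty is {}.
Answer: {3,4}

Derivation:
Constraint 1 (U + W = X) on D(U)={3,4,5,6,7} D(W)={3,4,7} D(X)={3,4,5,6,7}: U {3,4,5,6,7}->{3,4}; W {3,4,7}->{3,4}; X {3,4,5,6,7}->{6,7}
Constraint 2 (Y < W) on D(Y)={3,4,5,6,7} D(W)={3,4}: Y {3,4,5,6,7}->{3}; W {3,4}->{4}
So after constraint 2: D(U) = {3,4}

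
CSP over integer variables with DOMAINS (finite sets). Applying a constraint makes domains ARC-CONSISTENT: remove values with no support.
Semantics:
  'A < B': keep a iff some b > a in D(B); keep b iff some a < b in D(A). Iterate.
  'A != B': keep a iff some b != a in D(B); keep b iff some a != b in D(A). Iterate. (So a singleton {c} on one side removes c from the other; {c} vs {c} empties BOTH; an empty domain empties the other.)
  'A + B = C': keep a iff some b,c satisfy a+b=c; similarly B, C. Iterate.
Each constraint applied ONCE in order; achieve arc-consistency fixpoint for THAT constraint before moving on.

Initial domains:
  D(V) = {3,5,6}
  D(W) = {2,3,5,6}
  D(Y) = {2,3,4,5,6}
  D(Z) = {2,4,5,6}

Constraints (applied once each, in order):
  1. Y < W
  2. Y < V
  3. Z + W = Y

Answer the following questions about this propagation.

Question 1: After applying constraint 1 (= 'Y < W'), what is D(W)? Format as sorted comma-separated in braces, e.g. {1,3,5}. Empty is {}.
Constraint 1 (Y < W) on D(Y)={2,3,4,5,6} D(W)={2,3,5,6}: Y {2,3,4,5,6}->{2,3,4,5}; W {2,3,5,6}->{3,5,6}
So after constraint 1: D(W) = {3,5,6}

Answer: {3,5,6}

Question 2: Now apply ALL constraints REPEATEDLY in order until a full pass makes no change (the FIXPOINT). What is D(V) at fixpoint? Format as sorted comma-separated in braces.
Answer: {}

Derivation:
pass 0 (initial): D(V)={3,5,6}
pass 1: W {2,3,5,6}->{3}; Y {2,3,4,5,6}->{5}; Z {2,4,5,6}->{2}
pass 2: V {3,5,6}->{}; W {3}->{}; Y {5}->{}; Z {2}->{}
pass 3: no change
Fixpoint after 3 passes: D(V) = {}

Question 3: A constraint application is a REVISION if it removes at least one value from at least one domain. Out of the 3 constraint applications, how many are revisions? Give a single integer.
Answer: 2

Derivation:
Constraint 1 (Y < W) on D(Y)={2,3,4,5,6} D(W)={2,3,5,6}: Y {2,3,4,5,6}->{2,3,4,5}; W {2,3,5,6}->{3,5,6} => REVISION
Constraint 2 (Y < V) on D(Y)={2,3,4,5} D(V)={3,5,6}: no change => not a revision
Constraint 3 (Z + W = Y) on D(Z)={2,4,5,6} D(W)={3,5,6} D(Y)={2,3,4,5}: Z {2,4,5,6}->{2}; W {3,5,6}->{3}; Y {2,3,4,5}->{5} => REVISION
Total revisions = 2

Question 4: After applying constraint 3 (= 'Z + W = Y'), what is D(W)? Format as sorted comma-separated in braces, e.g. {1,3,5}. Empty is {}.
Answer: {3}

Derivation:
Constraint 1 (Y < W) on D(Y)={2,3,4,5,6} D(W)={2,3,5,6}: Y {2,3,4,5,6}->{2,3,4,5}; W {2,3,5,6}->{3,5,6}
Constraint 2 (Y < V) on D(Y)={2,3,4,5} D(V)={3,5,6}: no change
Constraint 3 (Z + W = Y) on D(Z)={2,4,5,6} D(W)={3,5,6} D(Y)={2,3,4,5}: Z {2,4,5,6}->{2}; W {3,5,6}->{3}; Y {2,3,4,5}->{5}
So after constraint 3: D(W) = {3}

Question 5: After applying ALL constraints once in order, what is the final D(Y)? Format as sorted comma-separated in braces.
Answer: {5}

Derivation:
Constraint 1 (Y < W) on D(Y)={2,3,4,5,6} D(W)={2,3,5,6}: Y {2,3,4,5,6}->{2,3,4,5}; W {2,3,5,6}->{3,5,6}
Constraint 2 (Y < V) on D(Y)={2,3,4,5} D(V)={3,5,6}: no change
Constraint 3 (Z + W = Y) on D(Z)={2,4,5,6} D(W)={3,5,6} D(Y)={2,3,4,5}: Z {2,4,5,6}->{2}; W {3,5,6}->{3}; Y {2,3,4,5}->{5}
So after all 3 constraints: D(Y) = {5}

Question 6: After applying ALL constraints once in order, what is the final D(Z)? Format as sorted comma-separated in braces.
Constraint 1 (Y < W) on D(Y)={2,3,4,5,6} D(W)={2,3,5,6}: Y {2,3,4,5,6}->{2,3,4,5}; W {2,3,5,6}->{3,5,6}
Constraint 2 (Y < V) on D(Y)={2,3,4,5} D(V)={3,5,6}: no change
Constraint 3 (Z + W = Y) on D(Z)={2,4,5,6} D(W)={3,5,6} D(Y)={2,3,4,5}: Z {2,4,5,6}->{2}; W {3,5,6}->{3}; Y {2,3,4,5}->{5}
So after all 3 constraints: D(Z) = {2}

Answer: {2}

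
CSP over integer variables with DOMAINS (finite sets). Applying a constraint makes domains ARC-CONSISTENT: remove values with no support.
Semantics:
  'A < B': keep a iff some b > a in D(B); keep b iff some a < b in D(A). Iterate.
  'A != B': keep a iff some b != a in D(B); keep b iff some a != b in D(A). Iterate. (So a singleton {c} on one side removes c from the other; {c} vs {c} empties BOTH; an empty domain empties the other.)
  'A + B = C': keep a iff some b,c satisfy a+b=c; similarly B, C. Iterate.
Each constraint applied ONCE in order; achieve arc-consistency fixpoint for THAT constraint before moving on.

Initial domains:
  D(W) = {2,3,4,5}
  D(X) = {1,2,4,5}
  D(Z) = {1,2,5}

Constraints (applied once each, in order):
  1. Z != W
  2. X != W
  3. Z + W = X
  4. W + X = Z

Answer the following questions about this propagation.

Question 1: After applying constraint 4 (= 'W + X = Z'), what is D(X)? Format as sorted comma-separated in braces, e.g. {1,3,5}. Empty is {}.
Answer: {}

Derivation:
Constraint 1 (Z != W) on D(Z)={1,2,5} D(W)={2,3,4,5}: no change
Constraint 2 (X != W) on D(X)={1,2,4,5} D(W)={2,3,4,5}: no change
Constraint 3 (Z + W = X) on D(Z)={1,2,5} D(W)={2,3,4,5} D(X)={1,2,4,5}: Z {1,2,5}->{1,2}; W {2,3,4,5}->{2,3,4}; X {1,2,4,5}->{4,5}
Constraint 4 (W + X = Z) on D(W)={2,3,4} D(X)={4,5} D(Z)={1,2}: W {2,3,4}->{}; X {4,5}->{}; Z {1,2}->{}
So after constraint 4: D(X) = {}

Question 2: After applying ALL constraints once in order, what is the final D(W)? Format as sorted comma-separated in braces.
Answer: {}

Derivation:
Constraint 1 (Z != W) on D(Z)={1,2,5} D(W)={2,3,4,5}: no change
Constraint 2 (X != W) on D(X)={1,2,4,5} D(W)={2,3,4,5}: no change
Constraint 3 (Z + W = X) on D(Z)={1,2,5} D(W)={2,3,4,5} D(X)={1,2,4,5}: Z {1,2,5}->{1,2}; W {2,3,4,5}->{2,3,4}; X {1,2,4,5}->{4,5}
Constraint 4 (W + X = Z) on D(W)={2,3,4} D(X)={4,5} D(Z)={1,2}: W {2,3,4}->{}; X {4,5}->{}; Z {1,2}->{}
So after all 4 constraints: D(W) = {}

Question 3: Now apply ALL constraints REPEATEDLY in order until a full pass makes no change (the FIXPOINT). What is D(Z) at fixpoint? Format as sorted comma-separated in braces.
Answer: {}

Derivation:
pass 0 (initial): D(Z)={1,2,5}
pass 1: W {2,3,4,5}->{}; X {1,2,4,5}->{}; Z {1,2,5}->{}
pass 2: no change
Fixpoint after 2 passes: D(Z) = {}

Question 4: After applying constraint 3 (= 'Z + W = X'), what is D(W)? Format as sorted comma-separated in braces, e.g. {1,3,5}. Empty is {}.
Answer: {2,3,4}

Derivation:
Constraint 1 (Z != W) on D(Z)={1,2,5} D(W)={2,3,4,5}: no change
Constraint 2 (X != W) on D(X)={1,2,4,5} D(W)={2,3,4,5}: no change
Constraint 3 (Z + W = X) on D(Z)={1,2,5} D(W)={2,3,4,5} D(X)={1,2,4,5}: Z {1,2,5}->{1,2}; W {2,3,4,5}->{2,3,4}; X {1,2,4,5}->{4,5}
So after constraint 3: D(W) = {2,3,4}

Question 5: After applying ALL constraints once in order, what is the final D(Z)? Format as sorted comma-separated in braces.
Constraint 1 (Z != W) on D(Z)={1,2,5} D(W)={2,3,4,5}: no change
Constraint 2 (X != W) on D(X)={1,2,4,5} D(W)={2,3,4,5}: no change
Constraint 3 (Z + W = X) on D(Z)={1,2,5} D(W)={2,3,4,5} D(X)={1,2,4,5}: Z {1,2,5}->{1,2}; W {2,3,4,5}->{2,3,4}; X {1,2,4,5}->{4,5}
Constraint 4 (W + X = Z) on D(W)={2,3,4} D(X)={4,5} D(Z)={1,2}: W {2,3,4}->{}; X {4,5}->{}; Z {1,2}->{}
So after all 4 constraints: D(Z) = {}

Answer: {}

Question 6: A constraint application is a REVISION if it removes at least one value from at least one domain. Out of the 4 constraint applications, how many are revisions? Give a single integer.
Answer: 2

Derivation:
Constraint 1 (Z != W) on D(Z)={1,2,5} D(W)={2,3,4,5}: no change => not a revision
Constraint 2 (X != W) on D(X)={1,2,4,5} D(W)={2,3,4,5}: no change => not a revision
Constraint 3 (Z + W = X) on D(Z)={1,2,5} D(W)={2,3,4,5} D(X)={1,2,4,5}: Z {1,2,5}->{1,2}; W {2,3,4,5}->{2,3,4}; X {1,2,4,5}->{4,5} => REVISION
Constraint 4 (W + X = Z) on D(W)={2,3,4} D(X)={4,5} D(Z)={1,2}: W {2,3,4}->{}; X {4,5}->{}; Z {1,2}->{} => REVISION
Total revisions = 2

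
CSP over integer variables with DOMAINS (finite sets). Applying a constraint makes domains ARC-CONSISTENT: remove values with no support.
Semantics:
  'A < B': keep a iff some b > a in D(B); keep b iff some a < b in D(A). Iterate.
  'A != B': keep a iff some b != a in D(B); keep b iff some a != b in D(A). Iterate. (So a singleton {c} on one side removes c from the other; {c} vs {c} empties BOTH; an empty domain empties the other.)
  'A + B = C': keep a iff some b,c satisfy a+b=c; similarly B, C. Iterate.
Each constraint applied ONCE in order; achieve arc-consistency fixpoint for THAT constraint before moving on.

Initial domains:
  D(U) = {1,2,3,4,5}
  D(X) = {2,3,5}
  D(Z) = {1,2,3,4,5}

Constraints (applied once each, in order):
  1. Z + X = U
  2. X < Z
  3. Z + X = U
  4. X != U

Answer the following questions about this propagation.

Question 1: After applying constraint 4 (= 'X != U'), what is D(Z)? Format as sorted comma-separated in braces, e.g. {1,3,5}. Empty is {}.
Answer: {3}

Derivation:
Constraint 1 (Z + X = U) on D(Z)={1,2,3,4,5} D(X)={2,3,5} D(U)={1,2,3,4,5}: Z {1,2,3,4,5}->{1,2,3}; X {2,3,5}->{2,3}; U {1,2,3,4,5}->{3,4,5}
Constraint 2 (X < Z) on D(X)={2,3} D(Z)={1,2,3}: X {2,3}->{2}; Z {1,2,3}->{3}
Constraint 3 (Z + X = U) on D(Z)={3} D(X)={2} D(U)={3,4,5}: U {3,4,5}->{5}
Constraint 4 (X != U) on D(X)={2} D(U)={5}: no change
So after constraint 4: D(Z) = {3}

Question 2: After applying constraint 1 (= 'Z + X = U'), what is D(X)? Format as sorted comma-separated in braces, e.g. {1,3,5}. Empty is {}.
Answer: {2,3}

Derivation:
Constraint 1 (Z + X = U) on D(Z)={1,2,3,4,5} D(X)={2,3,5} D(U)={1,2,3,4,5}: Z {1,2,3,4,5}->{1,2,3}; X {2,3,5}->{2,3}; U {1,2,3,4,5}->{3,4,5}
So after constraint 1: D(X) = {2,3}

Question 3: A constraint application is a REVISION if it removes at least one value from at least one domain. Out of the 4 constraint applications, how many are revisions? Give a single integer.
Constraint 1 (Z + X = U) on D(Z)={1,2,3,4,5} D(X)={2,3,5} D(U)={1,2,3,4,5}: Z {1,2,3,4,5}->{1,2,3}; X {2,3,5}->{2,3}; U {1,2,3,4,5}->{3,4,5} => REVISION
Constraint 2 (X < Z) on D(X)={2,3} D(Z)={1,2,3}: X {2,3}->{2}; Z {1,2,3}->{3} => REVISION
Constraint 3 (Z + X = U) on D(Z)={3} D(X)={2} D(U)={3,4,5}: U {3,4,5}->{5} => REVISION
Constraint 4 (X != U) on D(X)={2} D(U)={5}: no change => not a revision
Total revisions = 3

Answer: 3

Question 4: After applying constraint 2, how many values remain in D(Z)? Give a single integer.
Constraint 1 (Z + X = U) on D(Z)={1,2,3,4,5} D(X)={2,3,5} D(U)={1,2,3,4,5}: Z {1,2,3,4,5}->{1,2,3}; X {2,3,5}->{2,3}; U {1,2,3,4,5}->{3,4,5}
Constraint 2 (X < Z) on D(X)={2,3} D(Z)={1,2,3}: X {2,3}->{2}; Z {1,2,3}->{3}
So after constraint 2: D(Z)={3}, size = 1

Answer: 1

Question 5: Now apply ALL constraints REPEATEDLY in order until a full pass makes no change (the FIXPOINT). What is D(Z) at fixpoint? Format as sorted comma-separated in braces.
pass 0 (initial): D(Z)={1,2,3,4,5}
pass 1: U {1,2,3,4,5}->{5}; X {2,3,5}->{2}; Z {1,2,3,4,5}->{3}
pass 2: no change
Fixpoint after 2 passes: D(Z) = {3}

Answer: {3}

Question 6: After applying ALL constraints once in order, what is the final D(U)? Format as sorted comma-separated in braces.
Answer: {5}

Derivation:
Constraint 1 (Z + X = U) on D(Z)={1,2,3,4,5} D(X)={2,3,5} D(U)={1,2,3,4,5}: Z {1,2,3,4,5}->{1,2,3}; X {2,3,5}->{2,3}; U {1,2,3,4,5}->{3,4,5}
Constraint 2 (X < Z) on D(X)={2,3} D(Z)={1,2,3}: X {2,3}->{2}; Z {1,2,3}->{3}
Constraint 3 (Z + X = U) on D(Z)={3} D(X)={2} D(U)={3,4,5}: U {3,4,5}->{5}
Constraint 4 (X != U) on D(X)={2} D(U)={5}: no change
So after all 4 constraints: D(U) = {5}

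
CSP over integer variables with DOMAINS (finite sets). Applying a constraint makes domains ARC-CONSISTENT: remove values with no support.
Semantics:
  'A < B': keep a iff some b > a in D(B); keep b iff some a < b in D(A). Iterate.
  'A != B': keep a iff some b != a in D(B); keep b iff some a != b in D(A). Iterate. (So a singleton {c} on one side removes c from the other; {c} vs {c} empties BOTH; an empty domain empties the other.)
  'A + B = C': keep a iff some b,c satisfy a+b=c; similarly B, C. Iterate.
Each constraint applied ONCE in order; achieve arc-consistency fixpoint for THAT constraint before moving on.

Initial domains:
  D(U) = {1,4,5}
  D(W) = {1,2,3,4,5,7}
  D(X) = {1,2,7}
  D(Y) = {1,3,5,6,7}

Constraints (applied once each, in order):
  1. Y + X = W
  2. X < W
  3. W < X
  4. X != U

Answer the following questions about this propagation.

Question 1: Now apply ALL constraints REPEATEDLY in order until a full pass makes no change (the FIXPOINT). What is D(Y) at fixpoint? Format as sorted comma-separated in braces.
pass 0 (initial): D(Y)={1,3,5,6,7}
pass 1: U {1,4,5}->{}; W {1,2,3,4,5,7}->{}; X {1,2,7}->{}; Y {1,3,5,6,7}->{1,3,5,6}
pass 2: Y {1,3,5,6}->{}
pass 3: no change
Fixpoint after 3 passes: D(Y) = {}

Answer: {}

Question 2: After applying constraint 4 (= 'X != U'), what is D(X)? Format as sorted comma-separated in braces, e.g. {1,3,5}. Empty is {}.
Constraint 1 (Y + X = W) on D(Y)={1,3,5,6,7} D(X)={1,2,7} D(W)={1,2,3,4,5,7}: Y {1,3,5,6,7}->{1,3,5,6}; X {1,2,7}->{1,2}; W {1,2,3,4,5,7}->{2,3,4,5,7}
Constraint 2 (X < W) on D(X)={1,2} D(W)={2,3,4,5,7}: no change
Constraint 3 (W < X) on D(W)={2,3,4,5,7} D(X)={1,2}: W {2,3,4,5,7}->{}; X {1,2}->{}
Constraint 4 (X != U) on D(X)={} D(U)={1,4,5}: U {1,4,5}->{}
So after constraint 4: D(X) = {}

Answer: {}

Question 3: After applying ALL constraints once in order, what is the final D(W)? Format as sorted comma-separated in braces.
Constraint 1 (Y + X = W) on D(Y)={1,3,5,6,7} D(X)={1,2,7} D(W)={1,2,3,4,5,7}: Y {1,3,5,6,7}->{1,3,5,6}; X {1,2,7}->{1,2}; W {1,2,3,4,5,7}->{2,3,4,5,7}
Constraint 2 (X < W) on D(X)={1,2} D(W)={2,3,4,5,7}: no change
Constraint 3 (W < X) on D(W)={2,3,4,5,7} D(X)={1,2}: W {2,3,4,5,7}->{}; X {1,2}->{}
Constraint 4 (X != U) on D(X)={} D(U)={1,4,5}: U {1,4,5}->{}
So after all 4 constraints: D(W) = {}

Answer: {}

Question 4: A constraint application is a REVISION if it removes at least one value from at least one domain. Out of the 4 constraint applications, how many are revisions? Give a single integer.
Constraint 1 (Y + X = W) on D(Y)={1,3,5,6,7} D(X)={1,2,7} D(W)={1,2,3,4,5,7}: Y {1,3,5,6,7}->{1,3,5,6}; X {1,2,7}->{1,2}; W {1,2,3,4,5,7}->{2,3,4,5,7} => REVISION
Constraint 2 (X < W) on D(X)={1,2} D(W)={2,3,4,5,7}: no change => not a revision
Constraint 3 (W < X) on D(W)={2,3,4,5,7} D(X)={1,2}: W {2,3,4,5,7}->{}; X {1,2}->{} => REVISION
Constraint 4 (X != U) on D(X)={} D(U)={1,4,5}: U {1,4,5}->{} => REVISION
Total revisions = 3

Answer: 3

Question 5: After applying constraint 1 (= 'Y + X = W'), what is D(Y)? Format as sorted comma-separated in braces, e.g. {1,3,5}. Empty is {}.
Answer: {1,3,5,6}

Derivation:
Constraint 1 (Y + X = W) on D(Y)={1,3,5,6,7} D(X)={1,2,7} D(W)={1,2,3,4,5,7}: Y {1,3,5,6,7}->{1,3,5,6}; X {1,2,7}->{1,2}; W {1,2,3,4,5,7}->{2,3,4,5,7}
So after constraint 1: D(Y) = {1,3,5,6}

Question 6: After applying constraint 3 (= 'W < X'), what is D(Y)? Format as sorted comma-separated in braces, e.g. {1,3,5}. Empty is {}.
Answer: {1,3,5,6}

Derivation:
Constraint 1 (Y + X = W) on D(Y)={1,3,5,6,7} D(X)={1,2,7} D(W)={1,2,3,4,5,7}: Y {1,3,5,6,7}->{1,3,5,6}; X {1,2,7}->{1,2}; W {1,2,3,4,5,7}->{2,3,4,5,7}
Constraint 2 (X < W) on D(X)={1,2} D(W)={2,3,4,5,7}: no change
Constraint 3 (W < X) on D(W)={2,3,4,5,7} D(X)={1,2}: W {2,3,4,5,7}->{}; X {1,2}->{}
So after constraint 3: D(Y) = {1,3,5,6}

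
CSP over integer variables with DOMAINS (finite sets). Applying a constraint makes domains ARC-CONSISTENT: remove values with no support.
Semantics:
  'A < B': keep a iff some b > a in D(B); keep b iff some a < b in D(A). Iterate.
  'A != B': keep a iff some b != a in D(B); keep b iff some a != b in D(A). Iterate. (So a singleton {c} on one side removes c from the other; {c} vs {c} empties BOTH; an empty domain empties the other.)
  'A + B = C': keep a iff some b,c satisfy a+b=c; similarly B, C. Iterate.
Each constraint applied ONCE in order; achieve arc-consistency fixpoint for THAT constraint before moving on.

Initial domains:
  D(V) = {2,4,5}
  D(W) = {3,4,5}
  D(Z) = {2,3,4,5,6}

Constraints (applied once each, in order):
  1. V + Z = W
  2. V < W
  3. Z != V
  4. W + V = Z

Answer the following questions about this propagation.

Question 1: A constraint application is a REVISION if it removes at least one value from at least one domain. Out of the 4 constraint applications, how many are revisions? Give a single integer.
Constraint 1 (V + Z = W) on D(V)={2,4,5} D(Z)={2,3,4,5,6} D(W)={3,4,5}: V {2,4,5}->{2}; Z {2,3,4,5,6}->{2,3}; W {3,4,5}->{4,5} => REVISION
Constraint 2 (V < W) on D(V)={2} D(W)={4,5}: no change => not a revision
Constraint 3 (Z != V) on D(Z)={2,3} D(V)={2}: Z {2,3}->{3} => REVISION
Constraint 4 (W + V = Z) on D(W)={4,5} D(V)={2} D(Z)={3}: W {4,5}->{}; V {2}->{}; Z {3}->{} => REVISION
Total revisions = 3

Answer: 3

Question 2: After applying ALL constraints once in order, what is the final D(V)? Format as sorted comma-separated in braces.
Constraint 1 (V + Z = W) on D(V)={2,4,5} D(Z)={2,3,4,5,6} D(W)={3,4,5}: V {2,4,5}->{2}; Z {2,3,4,5,6}->{2,3}; W {3,4,5}->{4,5}
Constraint 2 (V < W) on D(V)={2} D(W)={4,5}: no change
Constraint 3 (Z != V) on D(Z)={2,3} D(V)={2}: Z {2,3}->{3}
Constraint 4 (W + V = Z) on D(W)={4,5} D(V)={2} D(Z)={3}: W {4,5}->{}; V {2}->{}; Z {3}->{}
So after all 4 constraints: D(V) = {}

Answer: {}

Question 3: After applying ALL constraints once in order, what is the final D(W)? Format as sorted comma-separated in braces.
Constraint 1 (V + Z = W) on D(V)={2,4,5} D(Z)={2,3,4,5,6} D(W)={3,4,5}: V {2,4,5}->{2}; Z {2,3,4,5,6}->{2,3}; W {3,4,5}->{4,5}
Constraint 2 (V < W) on D(V)={2} D(W)={4,5}: no change
Constraint 3 (Z != V) on D(Z)={2,3} D(V)={2}: Z {2,3}->{3}
Constraint 4 (W + V = Z) on D(W)={4,5} D(V)={2} D(Z)={3}: W {4,5}->{}; V {2}->{}; Z {3}->{}
So after all 4 constraints: D(W) = {}

Answer: {}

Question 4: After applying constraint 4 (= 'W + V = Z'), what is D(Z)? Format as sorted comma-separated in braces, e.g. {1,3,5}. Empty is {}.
Answer: {}

Derivation:
Constraint 1 (V + Z = W) on D(V)={2,4,5} D(Z)={2,3,4,5,6} D(W)={3,4,5}: V {2,4,5}->{2}; Z {2,3,4,5,6}->{2,3}; W {3,4,5}->{4,5}
Constraint 2 (V < W) on D(V)={2} D(W)={4,5}: no change
Constraint 3 (Z != V) on D(Z)={2,3} D(V)={2}: Z {2,3}->{3}
Constraint 4 (W + V = Z) on D(W)={4,5} D(V)={2} D(Z)={3}: W {4,5}->{}; V {2}->{}; Z {3}->{}
So after constraint 4: D(Z) = {}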